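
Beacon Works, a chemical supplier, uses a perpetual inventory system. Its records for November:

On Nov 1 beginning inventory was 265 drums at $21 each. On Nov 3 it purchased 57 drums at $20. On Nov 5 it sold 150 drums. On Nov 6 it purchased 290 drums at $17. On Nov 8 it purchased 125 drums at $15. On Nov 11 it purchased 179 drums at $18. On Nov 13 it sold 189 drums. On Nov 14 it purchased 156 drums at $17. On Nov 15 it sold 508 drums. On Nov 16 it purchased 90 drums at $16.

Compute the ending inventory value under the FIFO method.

Ending inventory = $5,334

Nov 5, 150 sold [FIFO — oldest first]: 150 @ $21 = $3,150
Nov 13, 189 sold [FIFO — oldest first]: 115 @ $21 + 57 @ $20 + 17 @ $17 = $3,844
Nov 15, 508 sold [FIFO — oldest first]: 273 @ $17 + 125 @ $15 + 110 @ $18 = $8,496
Total COGS = $3,150 + $3,844 + $8,496 = $15,490
Ending inventory: 69 @ $18 + 156 @ $17 + 90 @ $16 = $5,334
Check: goods available $20,824 = COGS $15,490 + ending $5,334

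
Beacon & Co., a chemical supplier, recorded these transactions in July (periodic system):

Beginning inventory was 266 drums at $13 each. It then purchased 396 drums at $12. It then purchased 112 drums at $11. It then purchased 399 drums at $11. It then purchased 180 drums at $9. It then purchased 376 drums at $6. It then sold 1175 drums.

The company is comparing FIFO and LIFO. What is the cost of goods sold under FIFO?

COGS = $13,849

FIFO COGS: 266 @ $13 + 396 @ $12 + 112 @ $11 + 399 @ $11 + 2 @ $9 = $13,849
LIFO COGS: 376 @ $6 + 180 @ $9 + 399 @ $11 + 112 @ $11 + 108 @ $12 = $10,793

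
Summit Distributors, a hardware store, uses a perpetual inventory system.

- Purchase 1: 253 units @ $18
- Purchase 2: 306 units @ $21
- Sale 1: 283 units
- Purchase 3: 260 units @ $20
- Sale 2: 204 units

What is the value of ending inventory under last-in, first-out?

Sale 1 (283) [LIFO — newest first]: 283 @ $21 = $5,943
Sale 2 (204) [LIFO — newest first]: 204 @ $20 = $4,080
Total COGS = $5,943 + $4,080 = $10,023
Ending inventory: 253 @ $18 + 23 @ $21 + 56 @ $20 = $6,157

Ending inventory = $6,157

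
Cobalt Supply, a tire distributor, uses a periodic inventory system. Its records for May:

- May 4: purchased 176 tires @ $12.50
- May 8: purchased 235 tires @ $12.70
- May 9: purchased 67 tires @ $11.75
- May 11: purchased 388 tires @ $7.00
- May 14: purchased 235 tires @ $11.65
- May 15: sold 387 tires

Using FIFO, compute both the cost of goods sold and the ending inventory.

COGS = $4,879.70; ending inventory = $6,545.80

May 15, 387 sold [FIFO — oldest first]: 176 @ $12.50 + 211 @ $12.70 = $4,879.70
Ending inventory: 24 @ $12.70 + 67 @ $11.75 + 388 @ $7.00 + 235 @ $11.65 = $6,545.80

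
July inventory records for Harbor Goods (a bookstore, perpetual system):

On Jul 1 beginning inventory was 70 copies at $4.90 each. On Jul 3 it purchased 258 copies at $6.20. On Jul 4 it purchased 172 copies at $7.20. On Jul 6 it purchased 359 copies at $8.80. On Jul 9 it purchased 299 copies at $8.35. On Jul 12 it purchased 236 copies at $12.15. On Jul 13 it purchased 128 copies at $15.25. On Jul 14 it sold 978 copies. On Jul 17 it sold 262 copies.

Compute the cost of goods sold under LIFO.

COGS = $11,998.85

Jul 14, 978 sold [LIFO — newest first]: 128 @ $15.25 + 236 @ $12.15 + 299 @ $8.35 + 315 @ $8.80 = $10,088.05
Jul 17, 262 sold [LIFO — newest first]: 44 @ $8.80 + 172 @ $7.20 + 46 @ $6.20 = $1,910.80
Total COGS = $10,088.05 + $1,910.80 = $11,998.85
Ending inventory: 70 @ $4.90 + 212 @ $6.20 = $1,657.40
Check: goods available $13,656.25 = COGS $11,998.85 + ending $1,657.40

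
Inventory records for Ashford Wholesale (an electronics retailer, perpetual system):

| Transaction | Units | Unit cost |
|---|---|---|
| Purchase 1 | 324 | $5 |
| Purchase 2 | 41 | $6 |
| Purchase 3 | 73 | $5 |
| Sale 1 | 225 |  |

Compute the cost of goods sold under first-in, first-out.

Sale 1 (225) [FIFO — oldest first]: 225 @ $5 = $1,125
Ending inventory: 99 @ $5 + 41 @ $6 + 73 @ $5 = $1,106

COGS = $1,125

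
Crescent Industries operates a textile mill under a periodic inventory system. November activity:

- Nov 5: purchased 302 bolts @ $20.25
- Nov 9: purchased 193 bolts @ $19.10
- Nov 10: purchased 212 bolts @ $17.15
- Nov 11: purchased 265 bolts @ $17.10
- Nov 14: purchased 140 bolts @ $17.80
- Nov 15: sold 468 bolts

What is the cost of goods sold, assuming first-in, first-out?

COGS = $9,286.10

Nov 15, 468 sold [FIFO — oldest first]: 302 @ $20.25 + 166 @ $19.10 = $9,286.10
Ending inventory: 27 @ $19.10 + 212 @ $17.15 + 265 @ $17.10 + 140 @ $17.80 = $11,175.00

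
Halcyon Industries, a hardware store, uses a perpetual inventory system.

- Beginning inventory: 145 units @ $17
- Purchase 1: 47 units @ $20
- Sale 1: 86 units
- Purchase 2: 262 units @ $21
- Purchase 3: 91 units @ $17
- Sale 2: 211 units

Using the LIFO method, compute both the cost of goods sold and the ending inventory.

COGS = $5,670; ending inventory = $4,784

Sale 1 (86) [LIFO — newest first]: 47 @ $20 + 39 @ $17 = $1,603
Sale 2 (211) [LIFO — newest first]: 91 @ $17 + 120 @ $21 = $4,067
Total COGS = $1,603 + $4,067 = $5,670
Ending inventory: 106 @ $17 + 142 @ $21 = $4,784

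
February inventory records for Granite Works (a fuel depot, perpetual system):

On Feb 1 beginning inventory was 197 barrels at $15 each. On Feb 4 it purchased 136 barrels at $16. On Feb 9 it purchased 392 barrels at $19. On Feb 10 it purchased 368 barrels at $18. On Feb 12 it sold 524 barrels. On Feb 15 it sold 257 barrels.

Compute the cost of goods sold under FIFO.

Feb 12, 524 sold [FIFO — oldest first]: 197 @ $15 + 136 @ $16 + 191 @ $19 = $8,760
Feb 15, 257 sold [FIFO — oldest first]: 201 @ $19 + 56 @ $18 = $4,827
Total COGS = $8,760 + $4,827 = $13,587
Ending inventory: 312 @ $18 = $5,616
Check: goods available $19,203 = COGS $13,587 + ending $5,616

COGS = $13,587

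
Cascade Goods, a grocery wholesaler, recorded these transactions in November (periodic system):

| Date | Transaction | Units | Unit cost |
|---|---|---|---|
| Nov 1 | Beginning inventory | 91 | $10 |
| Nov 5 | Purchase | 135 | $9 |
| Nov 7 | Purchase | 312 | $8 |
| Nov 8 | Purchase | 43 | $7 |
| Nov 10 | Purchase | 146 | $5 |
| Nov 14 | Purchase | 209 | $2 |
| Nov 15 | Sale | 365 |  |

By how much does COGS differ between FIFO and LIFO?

FIFO COGS: 91 @ $10 + 135 @ $9 + 139 @ $8 = $3,237
LIFO COGS: 209 @ $2 + 146 @ $5 + 10 @ $7 = $1,218
Difference = |$3,237 − $1,218| = $2,019

$2,019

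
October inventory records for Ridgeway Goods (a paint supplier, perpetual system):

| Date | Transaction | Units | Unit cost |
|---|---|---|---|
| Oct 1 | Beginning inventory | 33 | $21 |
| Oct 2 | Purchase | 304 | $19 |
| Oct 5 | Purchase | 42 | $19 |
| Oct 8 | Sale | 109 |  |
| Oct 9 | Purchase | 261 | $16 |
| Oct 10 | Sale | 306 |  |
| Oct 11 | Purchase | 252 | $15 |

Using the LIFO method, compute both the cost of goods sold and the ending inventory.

Oct 8, 109 sold [LIFO — newest first]: 42 @ $19 + 67 @ $19 = $2,071
Oct 10, 306 sold [LIFO — newest first]: 261 @ $16 + 45 @ $19 = $5,031
Total COGS = $2,071 + $5,031 = $7,102
Ending inventory: 33 @ $21 + 192 @ $19 + 252 @ $15 = $8,121

COGS = $7,102; ending inventory = $8,121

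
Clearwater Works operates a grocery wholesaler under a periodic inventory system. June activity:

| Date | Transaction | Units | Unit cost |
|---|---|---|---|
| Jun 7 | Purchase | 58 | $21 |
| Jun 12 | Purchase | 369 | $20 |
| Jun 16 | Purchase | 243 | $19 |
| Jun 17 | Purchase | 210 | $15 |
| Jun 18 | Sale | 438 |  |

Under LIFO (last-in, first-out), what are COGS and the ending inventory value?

Jun 18, 438 sold [LIFO — newest first]: 210 @ $15 + 228 @ $19 = $7,482
Ending inventory: 58 @ $21 + 369 @ $20 + 15 @ $19 = $8,883

COGS = $7,482; ending inventory = $8,883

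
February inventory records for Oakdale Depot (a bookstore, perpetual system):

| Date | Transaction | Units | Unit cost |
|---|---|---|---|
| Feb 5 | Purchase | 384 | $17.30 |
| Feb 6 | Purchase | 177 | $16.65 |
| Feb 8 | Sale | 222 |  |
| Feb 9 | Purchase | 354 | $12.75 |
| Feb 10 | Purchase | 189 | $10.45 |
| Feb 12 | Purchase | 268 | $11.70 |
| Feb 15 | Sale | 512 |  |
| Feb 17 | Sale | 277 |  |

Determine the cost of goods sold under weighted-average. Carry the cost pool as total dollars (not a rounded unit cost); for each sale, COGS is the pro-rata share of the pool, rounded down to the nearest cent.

After Feb 5: 384 on hand, pool $6,643.20 (≈ $17.3000 each)
After Feb 6: 561 on hand, pool $9,590.25 (≈ $17.0949 each)
Feb 8, sell 222: 222/561 × $9,590.25 → $3,795.07
After Feb 9: 693 on hand, pool $10,308.68 (≈ $14.8754 each)
After Feb 10: 882 on hand, pool $12,283.73 (≈ $13.9271 each)
After Feb 12: 1150 on hand, pool $15,419.33 (≈ $13.4081 each)
Feb 15, sell 512: 512/1150 × $15,419.33 → $6,864.95
Feb 17, sell 277: 277/638 × $8,554.38 → $3,714.04
Total COGS = $3,795.07 + $6,864.95 + $3,714.04 = $14,374.06
Ending inventory (cost pool remaining) = $4,840.34
Check: goods available $19,214.40 = COGS $14,374.06 + ending $4,840.34

COGS = $14,374.06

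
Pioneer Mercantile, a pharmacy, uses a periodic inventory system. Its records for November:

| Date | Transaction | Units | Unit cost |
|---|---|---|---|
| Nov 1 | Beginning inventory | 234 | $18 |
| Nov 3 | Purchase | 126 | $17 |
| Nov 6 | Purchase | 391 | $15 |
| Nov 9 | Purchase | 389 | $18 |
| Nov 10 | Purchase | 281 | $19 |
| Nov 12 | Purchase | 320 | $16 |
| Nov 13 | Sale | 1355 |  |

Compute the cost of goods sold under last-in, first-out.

COGS = $22,936

Nov 13, 1355 sold [LIFO — newest first]: 320 @ $16 + 281 @ $19 + 389 @ $18 + 365 @ $15 = $22,936
Ending inventory: 234 @ $18 + 126 @ $17 + 26 @ $15 = $6,744
Check: goods available $29,680 = COGS $22,936 + ending $6,744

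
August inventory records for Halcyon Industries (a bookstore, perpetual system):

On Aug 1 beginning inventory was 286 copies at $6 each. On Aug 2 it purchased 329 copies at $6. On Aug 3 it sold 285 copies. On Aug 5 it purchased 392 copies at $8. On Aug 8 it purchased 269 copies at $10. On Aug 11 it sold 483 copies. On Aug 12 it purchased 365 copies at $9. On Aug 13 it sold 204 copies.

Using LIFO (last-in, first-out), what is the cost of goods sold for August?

Aug 3, 285 sold [LIFO — newest first]: 285 @ $6 = $1,710
Aug 11, 483 sold [LIFO — newest first]: 269 @ $10 + 214 @ $8 = $4,402
Aug 13, 204 sold [LIFO — newest first]: 204 @ $9 = $1,836
Total COGS = $1,710 + $4,402 + $1,836 = $7,948
Ending inventory: 286 @ $6 + 44 @ $6 + 178 @ $8 + 161 @ $9 = $4,853

COGS = $7,948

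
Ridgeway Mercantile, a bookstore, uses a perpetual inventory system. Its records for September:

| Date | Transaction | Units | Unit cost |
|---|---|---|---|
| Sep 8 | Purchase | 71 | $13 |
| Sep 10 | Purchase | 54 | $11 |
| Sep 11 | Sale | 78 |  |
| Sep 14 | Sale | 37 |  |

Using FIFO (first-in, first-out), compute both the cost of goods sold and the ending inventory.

Sep 11, 78 sold [FIFO — oldest first]: 71 @ $13 + 7 @ $11 = $1,000
Sep 14, 37 sold [FIFO — oldest first]: 37 @ $11 = $407
Total COGS = $1,000 + $407 = $1,407
Ending inventory: 10 @ $11 = $110
Check: goods available $1,517 = COGS $1,407 + ending $110

COGS = $1,407; ending inventory = $110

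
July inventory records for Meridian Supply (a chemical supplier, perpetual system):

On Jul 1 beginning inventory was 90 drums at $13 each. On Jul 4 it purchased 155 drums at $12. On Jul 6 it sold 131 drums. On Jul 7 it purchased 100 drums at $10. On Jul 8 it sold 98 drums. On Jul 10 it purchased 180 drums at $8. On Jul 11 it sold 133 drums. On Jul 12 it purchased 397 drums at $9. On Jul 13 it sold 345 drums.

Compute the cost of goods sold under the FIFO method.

Jul 6, 131 sold [FIFO — oldest first]: 90 @ $13 + 41 @ $12 = $1,662
Jul 8, 98 sold [FIFO — oldest first]: 98 @ $12 = $1,176
Jul 11, 133 sold [FIFO — oldest first]: 16 @ $12 + 100 @ $10 + 17 @ $8 = $1,328
Jul 13, 345 sold [FIFO — oldest first]: 163 @ $8 + 182 @ $9 = $2,942
Total COGS = $1,662 + $1,176 + $1,328 + $2,942 = $7,108
Ending inventory: 215 @ $9 = $1,935

COGS = $7,108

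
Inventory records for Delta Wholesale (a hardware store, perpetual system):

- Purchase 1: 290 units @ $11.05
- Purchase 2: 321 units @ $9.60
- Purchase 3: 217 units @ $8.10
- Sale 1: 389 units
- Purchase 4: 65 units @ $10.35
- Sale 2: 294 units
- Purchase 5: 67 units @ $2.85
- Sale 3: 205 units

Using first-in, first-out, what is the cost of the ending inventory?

Ending inventory = $242.70

Sale 1 (389) [FIFO — oldest first]: 290 @ $11.05 + 99 @ $9.60 = $4,154.90
Sale 2 (294) [FIFO — oldest first]: 222 @ $9.60 + 72 @ $8.10 = $2,714.40
Sale 3 (205) [FIFO — oldest first]: 145 @ $8.10 + 60 @ $10.35 = $1,795.50
Total COGS = $4,154.90 + $2,714.40 + $1,795.50 = $8,664.80
Ending inventory: 5 @ $10.35 + 67 @ $2.85 = $242.70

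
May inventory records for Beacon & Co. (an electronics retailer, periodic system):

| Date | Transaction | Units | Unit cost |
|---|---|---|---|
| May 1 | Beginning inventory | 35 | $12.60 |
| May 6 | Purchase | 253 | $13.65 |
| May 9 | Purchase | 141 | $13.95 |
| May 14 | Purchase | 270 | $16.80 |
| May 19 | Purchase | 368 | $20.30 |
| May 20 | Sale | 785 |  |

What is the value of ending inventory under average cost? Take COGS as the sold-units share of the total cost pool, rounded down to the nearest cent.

Ending inventory = $4,722.33

May 20, sell 785: 785/1067 × $17,867.80 → $13,145.47
Ending inventory (cost pool remaining) = $4,722.33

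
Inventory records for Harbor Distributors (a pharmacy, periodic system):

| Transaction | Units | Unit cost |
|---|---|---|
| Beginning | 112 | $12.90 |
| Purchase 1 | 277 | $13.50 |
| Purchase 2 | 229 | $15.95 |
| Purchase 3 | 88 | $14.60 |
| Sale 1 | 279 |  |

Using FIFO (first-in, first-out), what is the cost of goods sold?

COGS = $3,699.30

Sale 1 (279) [FIFO — oldest first]: 112 @ $12.90 + 167 @ $13.50 = $3,699.30
Ending inventory: 110 @ $13.50 + 229 @ $15.95 + 88 @ $14.60 = $6,422.35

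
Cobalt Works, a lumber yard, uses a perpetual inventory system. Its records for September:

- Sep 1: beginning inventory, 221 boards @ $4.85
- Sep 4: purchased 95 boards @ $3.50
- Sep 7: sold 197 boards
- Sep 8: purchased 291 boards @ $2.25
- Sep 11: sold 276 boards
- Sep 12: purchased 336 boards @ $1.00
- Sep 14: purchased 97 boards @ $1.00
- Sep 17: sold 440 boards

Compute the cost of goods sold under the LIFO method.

COGS = $1,896.95

Sep 7, 197 sold [LIFO — newest first]: 95 @ $3.50 + 102 @ $4.85 = $827.20
Sep 11, 276 sold [LIFO — newest first]: 276 @ $2.25 = $621.00
Sep 17, 440 sold [LIFO — newest first]: 97 @ $1.00 + 336 @ $1.00 + 7 @ $2.25 = $448.75
Total COGS = $827.20 + $621.00 + $448.75 = $1,896.95
Ending inventory: 119 @ $4.85 + 8 @ $2.25 = $595.15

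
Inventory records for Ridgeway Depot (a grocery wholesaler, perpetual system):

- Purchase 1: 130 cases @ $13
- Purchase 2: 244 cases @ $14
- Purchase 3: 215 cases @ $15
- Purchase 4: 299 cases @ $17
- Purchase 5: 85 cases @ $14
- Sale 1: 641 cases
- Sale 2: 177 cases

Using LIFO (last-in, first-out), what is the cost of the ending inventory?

Sale 1 (641) [LIFO — newest first]: 85 @ $14 + 299 @ $17 + 215 @ $15 + 42 @ $14 = $10,086
Sale 2 (177) [LIFO — newest first]: 177 @ $14 = $2,478
Total COGS = $10,086 + $2,478 = $12,564
Ending inventory: 130 @ $13 + 25 @ $14 = $2,040
Check: goods available $14,604 = COGS $12,564 + ending $2,040

Ending inventory = $2,040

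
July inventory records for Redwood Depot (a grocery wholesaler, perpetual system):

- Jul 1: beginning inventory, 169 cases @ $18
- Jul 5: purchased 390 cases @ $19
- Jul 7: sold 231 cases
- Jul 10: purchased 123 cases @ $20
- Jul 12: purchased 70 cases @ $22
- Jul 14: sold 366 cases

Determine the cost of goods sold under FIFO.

COGS = $11,212

Jul 7, 231 sold [FIFO — oldest first]: 169 @ $18 + 62 @ $19 = $4,220
Jul 14, 366 sold [FIFO — oldest first]: 328 @ $19 + 38 @ $20 = $6,992
Total COGS = $4,220 + $6,992 = $11,212
Ending inventory: 85 @ $20 + 70 @ $22 = $3,240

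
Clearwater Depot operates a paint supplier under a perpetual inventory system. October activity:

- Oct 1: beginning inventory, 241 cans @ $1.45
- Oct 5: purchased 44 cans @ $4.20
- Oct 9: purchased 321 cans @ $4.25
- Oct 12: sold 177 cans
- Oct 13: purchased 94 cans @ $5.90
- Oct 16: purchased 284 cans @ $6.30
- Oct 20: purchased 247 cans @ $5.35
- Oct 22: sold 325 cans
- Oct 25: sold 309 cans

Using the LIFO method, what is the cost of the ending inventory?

Ending inventory = $1,108.00

Oct 12, 177 sold [LIFO — newest first]: 177 @ $4.25 = $752.25
Oct 22, 325 sold [LIFO — newest first]: 247 @ $5.35 + 78 @ $6.30 = $1,812.85
Oct 25, 309 sold [LIFO — newest first]: 206 @ $6.30 + 94 @ $5.90 + 9 @ $4.25 = $1,890.65
Total COGS = $752.25 + $1,812.85 + $1,890.65 = $4,455.75
Ending inventory: 241 @ $1.45 + 44 @ $4.20 + 135 @ $4.25 = $1,108.00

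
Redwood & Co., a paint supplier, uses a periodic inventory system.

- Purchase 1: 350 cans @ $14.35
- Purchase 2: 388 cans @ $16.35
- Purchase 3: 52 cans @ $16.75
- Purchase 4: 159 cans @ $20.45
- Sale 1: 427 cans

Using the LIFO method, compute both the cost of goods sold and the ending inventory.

Sale 1 (427) [LIFO — newest first]: 159 @ $20.45 + 52 @ $16.75 + 216 @ $16.35 = $7,654.15
Ending inventory: 350 @ $14.35 + 172 @ $16.35 = $7,834.70

COGS = $7,654.15; ending inventory = $7,834.70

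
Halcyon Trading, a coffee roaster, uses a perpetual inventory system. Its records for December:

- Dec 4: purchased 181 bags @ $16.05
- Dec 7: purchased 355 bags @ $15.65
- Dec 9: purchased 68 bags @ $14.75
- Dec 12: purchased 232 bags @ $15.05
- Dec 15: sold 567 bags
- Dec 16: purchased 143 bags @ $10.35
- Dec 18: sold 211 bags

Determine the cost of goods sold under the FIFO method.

COGS = $12,082.50

Dec 15, 567 sold [FIFO — oldest first]: 181 @ $16.05 + 355 @ $15.65 + 31 @ $14.75 = $8,918.05
Dec 18, 211 sold [FIFO — oldest first]: 37 @ $14.75 + 174 @ $15.05 = $3,164.45
Total COGS = $8,918.05 + $3,164.45 = $12,082.50
Ending inventory: 58 @ $15.05 + 143 @ $10.35 = $2,352.95
Check: goods available $14,435.45 = COGS $12,082.50 + ending $2,352.95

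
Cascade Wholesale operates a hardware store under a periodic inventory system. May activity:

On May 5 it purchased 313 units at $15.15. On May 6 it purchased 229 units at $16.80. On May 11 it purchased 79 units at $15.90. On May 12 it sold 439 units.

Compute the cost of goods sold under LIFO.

COGS = $7,087.95

May 12, 439 sold [LIFO — newest first]: 79 @ $15.90 + 229 @ $16.80 + 131 @ $15.15 = $7,087.95
Ending inventory: 182 @ $15.15 = $2,757.30
Check: goods available $9,845.25 = COGS $7,087.95 + ending $2,757.30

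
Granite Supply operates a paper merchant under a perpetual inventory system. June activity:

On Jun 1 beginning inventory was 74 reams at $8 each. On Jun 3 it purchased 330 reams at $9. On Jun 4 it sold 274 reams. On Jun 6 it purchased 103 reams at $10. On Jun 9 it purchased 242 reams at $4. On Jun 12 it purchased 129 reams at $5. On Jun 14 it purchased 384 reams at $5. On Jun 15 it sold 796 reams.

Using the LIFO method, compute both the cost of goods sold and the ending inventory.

COGS = $6,409; ending inventory = $1,716

Jun 4, 274 sold [LIFO — newest first]: 274 @ $9 = $2,466
Jun 15, 796 sold [LIFO — newest first]: 384 @ $5 + 129 @ $5 + 242 @ $4 + 41 @ $10 = $3,943
Total COGS = $2,466 + $3,943 = $6,409
Ending inventory: 74 @ $8 + 56 @ $9 + 62 @ $10 = $1,716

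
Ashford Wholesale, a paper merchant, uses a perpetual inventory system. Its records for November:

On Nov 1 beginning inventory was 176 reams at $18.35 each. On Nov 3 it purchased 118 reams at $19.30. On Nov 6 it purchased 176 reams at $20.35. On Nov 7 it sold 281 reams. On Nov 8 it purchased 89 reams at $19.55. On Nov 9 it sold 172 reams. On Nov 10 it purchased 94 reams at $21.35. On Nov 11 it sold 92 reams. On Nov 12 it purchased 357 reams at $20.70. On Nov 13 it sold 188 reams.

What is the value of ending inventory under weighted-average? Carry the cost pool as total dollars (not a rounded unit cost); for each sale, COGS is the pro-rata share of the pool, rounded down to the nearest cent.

After Nov 1: 176 on hand, pool $3,229.60 (≈ $18.3500 each)
After Nov 3: 294 on hand, pool $5,507.00 (≈ $18.7313 each)
After Nov 6: 470 on hand, pool $9,088.60 (≈ $19.3374 each)
Nov 7, sell 281: 281/470 × $9,088.60 → $5,433.82
After Nov 8: 278 on hand, pool $5,394.73 (≈ $19.4055 each)
Nov 9, sell 172: 172/278 × $5,394.73 → $3,337.74
After Nov 10: 200 on hand, pool $4,063.89 (≈ $20.3194 each)
Nov 11, sell 92: 92/200 × $4,063.89 → $1,869.38
After Nov 12: 465 on hand, pool $9,584.41 (≈ $20.6116 each)
Nov 13, sell 188: 188/465 × $9,584.41 → $3,874.98
Total COGS = $5,433.82 + $3,337.74 + $1,869.38 + $3,874.98 = $14,515.92
Ending inventory (cost pool remaining) = $5,709.43

Ending inventory = $5,709.43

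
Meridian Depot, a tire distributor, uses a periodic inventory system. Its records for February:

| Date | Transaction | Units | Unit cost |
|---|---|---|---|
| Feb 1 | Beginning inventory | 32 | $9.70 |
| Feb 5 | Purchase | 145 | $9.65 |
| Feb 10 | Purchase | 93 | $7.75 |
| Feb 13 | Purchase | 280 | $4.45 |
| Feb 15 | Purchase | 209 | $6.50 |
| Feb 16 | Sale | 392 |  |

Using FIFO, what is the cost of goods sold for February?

COGS = $2,973.30

Feb 16, 392 sold [FIFO — oldest first]: 32 @ $9.70 + 145 @ $9.65 + 93 @ $7.75 + 122 @ $4.45 = $2,973.30
Ending inventory: 158 @ $4.45 + 209 @ $6.50 = $2,061.60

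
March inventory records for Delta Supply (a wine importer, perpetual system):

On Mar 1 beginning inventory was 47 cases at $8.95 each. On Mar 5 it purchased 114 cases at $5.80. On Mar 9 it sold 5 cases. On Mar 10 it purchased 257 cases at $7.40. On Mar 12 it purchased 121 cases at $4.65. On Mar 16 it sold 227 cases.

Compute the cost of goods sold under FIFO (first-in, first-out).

COGS = $1,607.25

Mar 9, 5 sold [FIFO — oldest first]: 5 @ $8.95 = $44.75
Mar 16, 227 sold [FIFO — oldest first]: 42 @ $8.95 + 114 @ $5.80 + 71 @ $7.40 = $1,562.50
Total COGS = $44.75 + $1,562.50 = $1,607.25
Ending inventory: 186 @ $7.40 + 121 @ $4.65 = $1,939.05
Check: goods available $3,546.30 = COGS $1,607.25 + ending $1,939.05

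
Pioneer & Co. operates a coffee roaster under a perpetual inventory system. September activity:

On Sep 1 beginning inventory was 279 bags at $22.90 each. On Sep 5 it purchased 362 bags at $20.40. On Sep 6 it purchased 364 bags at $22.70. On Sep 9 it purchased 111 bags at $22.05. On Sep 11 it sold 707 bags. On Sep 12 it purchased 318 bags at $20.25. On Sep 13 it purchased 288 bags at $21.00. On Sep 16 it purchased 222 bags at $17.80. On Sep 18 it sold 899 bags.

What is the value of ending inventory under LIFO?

Sep 11, 707 sold [LIFO — newest first]: 111 @ $22.05 + 364 @ $22.70 + 232 @ $20.40 = $15,443.15
Sep 18, 899 sold [LIFO — newest first]: 222 @ $17.80 + 288 @ $21.00 + 318 @ $20.25 + 71 @ $20.40 = $17,887.50
Total COGS = $15,443.15 + $17,887.50 = $33,330.65
Ending inventory: 279 @ $22.90 + 59 @ $20.40 = $7,592.70
Check: goods available $40,923.35 = COGS $33,330.65 + ending $7,592.70

Ending inventory = $7,592.70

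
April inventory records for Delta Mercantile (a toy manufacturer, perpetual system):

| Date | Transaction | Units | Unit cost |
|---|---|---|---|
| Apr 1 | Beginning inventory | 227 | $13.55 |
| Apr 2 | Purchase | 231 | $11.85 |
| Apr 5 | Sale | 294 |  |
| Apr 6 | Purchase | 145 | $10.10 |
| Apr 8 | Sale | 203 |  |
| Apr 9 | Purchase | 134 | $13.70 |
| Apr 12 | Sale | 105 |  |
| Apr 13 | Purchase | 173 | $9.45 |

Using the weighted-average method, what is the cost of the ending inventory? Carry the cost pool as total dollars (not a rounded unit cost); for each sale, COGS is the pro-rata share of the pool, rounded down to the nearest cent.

After Apr 1: 227 on hand, pool $3,075.85 (≈ $13.5500 each)
After Apr 2: 458 on hand, pool $5,813.20 (≈ $12.6926 each)
Apr 5, sell 294: 294/458 × $5,813.20 → $3,731.61
After Apr 6: 309 on hand, pool $3,546.09 (≈ $11.4760 each)
Apr 8, sell 203: 203/309 × $3,546.09 → $2,329.63
After Apr 9: 240 on hand, pool $3,052.26 (≈ $12.7178 each)
Apr 12, sell 105: 105/240 × $3,052.26 → $1,335.36
After Apr 13: 308 on hand, pool $3,351.75 (≈ $10.8823 each)
Total COGS = $3,731.61 + $2,329.63 + $1,335.36 = $7,396.60
Ending inventory (cost pool remaining) = $3,351.75

Ending inventory = $3,351.75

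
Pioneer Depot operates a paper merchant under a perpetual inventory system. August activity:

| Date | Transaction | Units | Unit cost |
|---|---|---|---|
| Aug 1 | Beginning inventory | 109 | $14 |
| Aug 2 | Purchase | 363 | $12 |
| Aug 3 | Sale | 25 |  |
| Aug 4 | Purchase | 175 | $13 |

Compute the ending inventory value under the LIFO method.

Ending inventory = $7,857

Aug 3, 25 sold [LIFO — newest first]: 25 @ $12 = $300
Ending inventory: 109 @ $14 + 338 @ $12 + 175 @ $13 = $7,857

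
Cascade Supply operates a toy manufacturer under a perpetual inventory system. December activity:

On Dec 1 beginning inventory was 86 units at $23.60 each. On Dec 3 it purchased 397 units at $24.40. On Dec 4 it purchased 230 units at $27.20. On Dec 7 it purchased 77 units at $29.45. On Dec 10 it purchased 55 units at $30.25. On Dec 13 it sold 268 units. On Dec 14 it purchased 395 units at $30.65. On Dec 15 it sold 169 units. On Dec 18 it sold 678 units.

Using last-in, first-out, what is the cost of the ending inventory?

Dec 13, 268 sold [LIFO — newest first]: 55 @ $30.25 + 77 @ $29.45 + 136 @ $27.20 = $7,630.60
Dec 15, 169 sold [LIFO — newest first]: 169 @ $30.65 = $5,179.85
Dec 18, 678 sold [LIFO — newest first]: 226 @ $30.65 + 94 @ $27.20 + 358 @ $24.40 = $18,218.90
Total COGS = $7,630.60 + $5,179.85 + $18,218.90 = $31,029.35
Ending inventory: 86 @ $23.60 + 39 @ $24.40 = $2,981.20
Check: goods available $34,010.55 = COGS $31,029.35 + ending $2,981.20

Ending inventory = $2,981.20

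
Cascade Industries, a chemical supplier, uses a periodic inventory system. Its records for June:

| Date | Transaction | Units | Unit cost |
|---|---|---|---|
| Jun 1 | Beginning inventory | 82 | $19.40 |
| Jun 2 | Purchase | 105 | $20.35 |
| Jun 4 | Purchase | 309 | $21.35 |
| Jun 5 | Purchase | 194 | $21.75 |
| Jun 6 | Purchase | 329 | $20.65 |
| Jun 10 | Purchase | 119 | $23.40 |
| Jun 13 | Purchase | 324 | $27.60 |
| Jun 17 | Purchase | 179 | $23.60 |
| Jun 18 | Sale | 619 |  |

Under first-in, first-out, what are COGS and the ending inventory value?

Jun 18, 619 sold [FIFO — oldest first]: 82 @ $19.40 + 105 @ $20.35 + 309 @ $21.35 + 123 @ $21.75 = $12,999.95
Ending inventory: 71 @ $21.75 + 329 @ $20.65 + 119 @ $23.40 + 324 @ $27.60 + 179 @ $23.60 = $24,289.50

COGS = $12,999.95; ending inventory = $24,289.50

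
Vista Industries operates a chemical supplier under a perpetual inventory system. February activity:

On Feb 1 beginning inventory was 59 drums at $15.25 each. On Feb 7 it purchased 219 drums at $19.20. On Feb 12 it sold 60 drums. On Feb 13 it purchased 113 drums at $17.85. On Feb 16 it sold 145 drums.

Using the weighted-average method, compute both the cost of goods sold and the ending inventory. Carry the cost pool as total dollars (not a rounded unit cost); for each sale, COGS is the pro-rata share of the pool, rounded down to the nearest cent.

COGS = $3,738.81; ending inventory = $3,382.79

After Feb 1: 59 on hand, pool $899.75 (≈ $15.2500 each)
After Feb 7: 278 on hand, pool $5,104.55 (≈ $18.3617 each)
Feb 12, sell 60: 60/278 × $5,104.55 → $1,101.70
After Feb 13: 331 on hand, pool $6,019.90 (≈ $18.1870 each)
Feb 16, sell 145: 145/331 × $6,019.90 → $2,637.11
Total COGS = $1,101.70 + $2,637.11 = $3,738.81
Ending inventory (cost pool remaining) = $3,382.79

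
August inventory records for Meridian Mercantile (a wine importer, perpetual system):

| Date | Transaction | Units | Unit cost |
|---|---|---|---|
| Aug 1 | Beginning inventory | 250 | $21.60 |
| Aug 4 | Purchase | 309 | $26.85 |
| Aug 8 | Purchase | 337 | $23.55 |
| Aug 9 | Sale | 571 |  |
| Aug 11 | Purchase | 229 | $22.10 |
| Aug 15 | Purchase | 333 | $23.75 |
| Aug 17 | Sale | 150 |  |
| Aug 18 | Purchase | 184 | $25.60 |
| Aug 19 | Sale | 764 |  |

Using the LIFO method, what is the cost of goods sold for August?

COGS = $35,921.85

Aug 9, 571 sold [LIFO — newest first]: 337 @ $23.55 + 234 @ $26.85 = $14,219.25
Aug 17, 150 sold [LIFO — newest first]: 150 @ $23.75 = $3,562.50
Aug 19, 764 sold [LIFO — newest first]: 184 @ $25.60 + 183 @ $23.75 + 229 @ $22.10 + 75 @ $26.85 + 93 @ $21.60 = $18,140.10
Total COGS = $14,219.25 + $3,562.50 + $18,140.10 = $35,921.85
Ending inventory: 157 @ $21.60 = $3,391.20
Check: goods available $39,313.05 = COGS $35,921.85 + ending $3,391.20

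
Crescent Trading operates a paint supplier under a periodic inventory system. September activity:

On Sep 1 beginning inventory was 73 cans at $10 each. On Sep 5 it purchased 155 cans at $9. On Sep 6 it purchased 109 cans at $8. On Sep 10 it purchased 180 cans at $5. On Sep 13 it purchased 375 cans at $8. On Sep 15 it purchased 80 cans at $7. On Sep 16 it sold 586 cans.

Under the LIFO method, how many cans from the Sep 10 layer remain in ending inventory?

Sep 16, 586 sold [LIFO — newest first]: 80 @ $7 + 375 @ $8 + 131 @ $5 = $4,215
Ending inventory: 73 @ $10 + 155 @ $9 + 109 @ $8 + 49 @ $5 = $3,242
Check: goods available $7,457 = COGS $4,215 + ending $3,242

49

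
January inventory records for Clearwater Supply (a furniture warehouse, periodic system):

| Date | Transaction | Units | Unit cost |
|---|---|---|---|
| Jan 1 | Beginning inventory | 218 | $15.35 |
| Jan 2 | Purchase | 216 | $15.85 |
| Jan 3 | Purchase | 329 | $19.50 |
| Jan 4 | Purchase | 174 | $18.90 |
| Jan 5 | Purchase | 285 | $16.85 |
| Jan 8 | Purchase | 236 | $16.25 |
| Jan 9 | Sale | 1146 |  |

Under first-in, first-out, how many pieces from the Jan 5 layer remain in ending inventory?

Jan 9, 1146 sold [FIFO — oldest first]: 218 @ $15.35 + 216 @ $15.85 + 329 @ $19.50 + 174 @ $18.90 + 209 @ $16.85 = $19,995.65
Ending inventory: 76 @ $16.85 + 236 @ $16.25 = $5,115.60

76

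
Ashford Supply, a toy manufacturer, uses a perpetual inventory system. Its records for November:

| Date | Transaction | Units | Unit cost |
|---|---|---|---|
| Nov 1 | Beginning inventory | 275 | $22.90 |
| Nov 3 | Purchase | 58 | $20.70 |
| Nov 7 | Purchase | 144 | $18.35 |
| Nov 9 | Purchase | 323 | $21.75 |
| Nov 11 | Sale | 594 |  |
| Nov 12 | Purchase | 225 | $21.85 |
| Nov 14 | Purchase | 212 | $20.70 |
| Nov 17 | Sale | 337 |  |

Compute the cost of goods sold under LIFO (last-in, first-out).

COGS = $19,568.00

Nov 11, 594 sold [LIFO — newest first]: 323 @ $21.75 + 144 @ $18.35 + 58 @ $20.70 + 69 @ $22.90 = $12,448.35
Nov 17, 337 sold [LIFO — newest first]: 212 @ $20.70 + 125 @ $21.85 = $7,119.65
Total COGS = $12,448.35 + $7,119.65 = $19,568.00
Ending inventory: 206 @ $22.90 + 100 @ $21.85 = $6,902.40
Check: goods available $26,470.40 = COGS $19,568.00 + ending $6,902.40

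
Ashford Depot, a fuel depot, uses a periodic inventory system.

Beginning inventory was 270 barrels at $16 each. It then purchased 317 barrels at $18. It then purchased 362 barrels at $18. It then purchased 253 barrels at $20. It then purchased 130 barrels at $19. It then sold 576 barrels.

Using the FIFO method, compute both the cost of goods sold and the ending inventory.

COGS = $9,828; ending inventory = $14,244

Sale 1 (576) [FIFO — oldest first]: 270 @ $16 + 306 @ $18 = $9,828
Ending inventory: 11 @ $18 + 362 @ $18 + 253 @ $20 + 130 @ $19 = $14,244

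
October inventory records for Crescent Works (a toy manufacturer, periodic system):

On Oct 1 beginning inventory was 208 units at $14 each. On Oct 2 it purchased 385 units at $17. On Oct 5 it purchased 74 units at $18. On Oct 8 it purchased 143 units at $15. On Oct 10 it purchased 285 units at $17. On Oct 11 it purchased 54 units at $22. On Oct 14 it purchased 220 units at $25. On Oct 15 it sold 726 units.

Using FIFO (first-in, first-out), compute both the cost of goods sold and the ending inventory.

Oct 15, 726 sold [FIFO — oldest first]: 208 @ $14 + 385 @ $17 + 74 @ $18 + 59 @ $15 = $11,674
Ending inventory: 84 @ $15 + 285 @ $17 + 54 @ $22 + 220 @ $25 = $12,793
Check: goods available $24,467 = COGS $11,674 + ending $12,793

COGS = $11,674; ending inventory = $12,793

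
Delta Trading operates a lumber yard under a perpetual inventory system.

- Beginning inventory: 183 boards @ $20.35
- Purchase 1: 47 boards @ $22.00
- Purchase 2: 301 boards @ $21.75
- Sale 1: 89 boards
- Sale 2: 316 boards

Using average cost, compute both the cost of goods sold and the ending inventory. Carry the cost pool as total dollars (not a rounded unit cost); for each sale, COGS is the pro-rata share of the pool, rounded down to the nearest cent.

COGS = $8,622.30; ending inventory = $2,682.50

After Beginning: 183 on hand, pool $3,724.05 (≈ $20.3500 each)
After Purchase 1: 230 on hand, pool $4,758.05 (≈ $20.6872 each)
After Purchase 2: 531 on hand, pool $11,304.80 (≈ $21.2896 each)
Sale 1, sell 89: 89/531 × $11,304.80 → $1,894.77
Sale 2, sell 316: 316/442 × $9,410.03 → $6,727.53
Total COGS = $1,894.77 + $6,727.53 = $8,622.30
Ending inventory (cost pool remaining) = $2,682.50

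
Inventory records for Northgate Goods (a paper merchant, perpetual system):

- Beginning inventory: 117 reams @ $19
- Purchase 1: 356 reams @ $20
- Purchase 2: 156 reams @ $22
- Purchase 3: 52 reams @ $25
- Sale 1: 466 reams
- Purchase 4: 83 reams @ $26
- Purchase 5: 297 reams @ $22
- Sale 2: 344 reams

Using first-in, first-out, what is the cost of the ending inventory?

Ending inventory = $5,522

Sale 1 (466) [FIFO — oldest first]: 117 @ $19 + 349 @ $20 = $9,203
Sale 2 (344) [FIFO — oldest first]: 7 @ $20 + 156 @ $22 + 52 @ $25 + 83 @ $26 + 46 @ $22 = $8,042
Total COGS = $9,203 + $8,042 = $17,245
Ending inventory: 251 @ $22 = $5,522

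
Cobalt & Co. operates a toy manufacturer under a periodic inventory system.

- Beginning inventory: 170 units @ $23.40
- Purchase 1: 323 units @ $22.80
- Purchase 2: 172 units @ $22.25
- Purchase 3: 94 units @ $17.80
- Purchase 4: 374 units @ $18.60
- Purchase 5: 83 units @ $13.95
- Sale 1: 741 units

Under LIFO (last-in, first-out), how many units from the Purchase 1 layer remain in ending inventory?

305

Sale 1 (741) [LIFO — newest first]: 83 @ $13.95 + 374 @ $18.60 + 94 @ $17.80 + 172 @ $22.25 + 18 @ $22.80 = $14,024.85
Ending inventory: 170 @ $23.40 + 305 @ $22.80 = $10,932.00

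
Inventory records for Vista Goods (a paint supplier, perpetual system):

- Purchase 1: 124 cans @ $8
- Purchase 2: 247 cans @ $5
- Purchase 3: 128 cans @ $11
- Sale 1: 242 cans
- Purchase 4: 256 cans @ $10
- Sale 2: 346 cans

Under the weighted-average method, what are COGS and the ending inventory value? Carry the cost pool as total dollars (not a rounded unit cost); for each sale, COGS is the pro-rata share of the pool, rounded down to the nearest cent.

After Purchase 1: 124 on hand, pool $992.00 (≈ $8.0000 each)
After Purchase 2: 371 on hand, pool $2,227.00 (≈ $6.0027 each)
After Purchase 3: 499 on hand, pool $3,635.00 (≈ $7.2846 each)
Sale 1, sell 242: 242/499 × $3,635.00 → $1,762.86
After Purchase 4: 513 on hand, pool $4,432.14 (≈ $8.6396 each)
Sale 2, sell 346: 346/513 × $4,432.14 → $2,989.31
Total COGS = $1,762.86 + $2,989.31 = $4,752.17
Ending inventory (cost pool remaining) = $1,442.83

COGS = $4,752.17; ending inventory = $1,442.83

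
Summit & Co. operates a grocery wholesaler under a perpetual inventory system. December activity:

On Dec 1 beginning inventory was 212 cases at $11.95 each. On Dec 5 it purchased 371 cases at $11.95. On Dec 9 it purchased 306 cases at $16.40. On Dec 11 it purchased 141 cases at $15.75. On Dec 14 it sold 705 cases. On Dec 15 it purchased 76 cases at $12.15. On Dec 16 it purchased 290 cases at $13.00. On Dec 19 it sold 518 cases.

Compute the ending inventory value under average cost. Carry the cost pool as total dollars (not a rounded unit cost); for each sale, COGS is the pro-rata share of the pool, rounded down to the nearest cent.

Ending inventory = $2,297.29

After Dec 1: 212 on hand, pool $2,533.40 (≈ $11.9500 each)
After Dec 5: 583 on hand, pool $6,966.85 (≈ $11.9500 each)
After Dec 9: 889 on hand, pool $11,985.25 (≈ $13.4817 each)
After Dec 11: 1030 on hand, pool $14,206.00 (≈ $13.7922 each)
Dec 14, sell 705: 705/1030 × $14,206.00 → $9,723.52
After Dec 15: 401 on hand, pool $5,405.88 (≈ $13.4810 each)
After Dec 16: 691 on hand, pool $9,175.88 (≈ $13.2791 each)
Dec 19, sell 518: 518/691 × $9,175.88 → $6,878.59
Total COGS = $9,723.52 + $6,878.59 = $16,602.11
Ending inventory (cost pool remaining) = $2,297.29
Check: goods available $18,899.40 = COGS $16,602.11 + ending $2,297.29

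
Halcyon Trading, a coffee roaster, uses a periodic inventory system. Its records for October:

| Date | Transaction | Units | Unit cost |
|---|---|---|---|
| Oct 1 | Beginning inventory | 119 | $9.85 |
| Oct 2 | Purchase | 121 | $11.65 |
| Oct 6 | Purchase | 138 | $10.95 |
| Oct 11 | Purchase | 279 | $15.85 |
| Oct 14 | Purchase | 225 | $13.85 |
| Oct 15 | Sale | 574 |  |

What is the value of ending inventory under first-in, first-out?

Oct 15, 574 sold [FIFO — oldest first]: 119 @ $9.85 + 121 @ $11.65 + 138 @ $10.95 + 196 @ $15.85 = $7,199.50
Ending inventory: 83 @ $15.85 + 225 @ $13.85 = $4,431.80
Check: goods available $11,631.30 = COGS $7,199.50 + ending $4,431.80

Ending inventory = $4,431.80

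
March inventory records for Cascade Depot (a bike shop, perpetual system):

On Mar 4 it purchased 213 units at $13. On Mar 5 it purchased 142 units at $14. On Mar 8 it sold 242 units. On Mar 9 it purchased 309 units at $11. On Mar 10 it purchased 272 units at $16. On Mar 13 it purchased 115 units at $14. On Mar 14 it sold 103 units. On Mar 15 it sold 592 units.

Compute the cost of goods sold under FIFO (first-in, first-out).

Mar 8, 242 sold [FIFO — oldest first]: 213 @ $13 + 29 @ $14 = $3,175
Mar 14, 103 sold [FIFO — oldest first]: 103 @ $14 = $1,442
Mar 15, 592 sold [FIFO — oldest first]: 10 @ $14 + 309 @ $11 + 272 @ $16 + 1 @ $14 = $7,905
Total COGS = $3,175 + $1,442 + $7,905 = $12,522
Ending inventory: 114 @ $14 = $1,596

COGS = $12,522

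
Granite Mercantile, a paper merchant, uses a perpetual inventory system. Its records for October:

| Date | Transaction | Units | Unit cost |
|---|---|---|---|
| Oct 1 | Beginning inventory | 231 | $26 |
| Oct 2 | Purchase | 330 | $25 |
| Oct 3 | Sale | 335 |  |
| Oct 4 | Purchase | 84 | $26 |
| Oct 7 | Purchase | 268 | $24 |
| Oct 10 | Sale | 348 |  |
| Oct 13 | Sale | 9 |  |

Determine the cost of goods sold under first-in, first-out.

Oct 3, 335 sold [FIFO — oldest first]: 231 @ $26 + 104 @ $25 = $8,606
Oct 10, 348 sold [FIFO — oldest first]: 226 @ $25 + 84 @ $26 + 38 @ $24 = $8,746
Oct 13, 9 sold [FIFO — oldest first]: 9 @ $24 = $216
Total COGS = $8,606 + $8,746 + $216 = $17,568
Ending inventory: 221 @ $24 = $5,304

COGS = $17,568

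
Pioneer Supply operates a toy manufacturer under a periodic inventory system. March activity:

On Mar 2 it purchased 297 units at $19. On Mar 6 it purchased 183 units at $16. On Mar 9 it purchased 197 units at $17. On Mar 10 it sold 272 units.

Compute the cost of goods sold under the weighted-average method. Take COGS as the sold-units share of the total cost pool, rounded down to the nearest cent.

Mar 10, sell 272: 272/677 × $11,920.00 → $4,789.12
Ending inventory (cost pool remaining) = $7,130.88

COGS = $4,789.12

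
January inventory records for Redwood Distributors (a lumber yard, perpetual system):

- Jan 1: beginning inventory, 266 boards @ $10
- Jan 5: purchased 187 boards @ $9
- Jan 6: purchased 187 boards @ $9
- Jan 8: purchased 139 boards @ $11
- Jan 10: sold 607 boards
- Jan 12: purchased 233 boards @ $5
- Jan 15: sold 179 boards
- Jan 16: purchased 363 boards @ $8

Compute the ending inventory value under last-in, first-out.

Jan 10, 607 sold [LIFO — newest first]: 139 @ $11 + 187 @ $9 + 187 @ $9 + 94 @ $10 = $5,835
Jan 15, 179 sold [LIFO — newest first]: 179 @ $5 = $895
Total COGS = $5,835 + $895 = $6,730
Ending inventory: 172 @ $10 + 54 @ $5 + 363 @ $8 = $4,894
Check: goods available $11,624 = COGS $6,730 + ending $4,894

Ending inventory = $4,894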